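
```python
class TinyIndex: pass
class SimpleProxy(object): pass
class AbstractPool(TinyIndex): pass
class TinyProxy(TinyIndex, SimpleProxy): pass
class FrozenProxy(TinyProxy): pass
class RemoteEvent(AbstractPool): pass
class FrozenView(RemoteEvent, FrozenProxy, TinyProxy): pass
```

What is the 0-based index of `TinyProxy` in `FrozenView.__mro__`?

4

L[FrozenView] = FrozenView + merge(L[RemoteEvent], L[FrozenProxy], L[TinyProxy], [RemoteEvent FrozenProxy TinyProxy])
  take RemoteEvent:  [RemoteEvent AbstractPool TinyIndex object] + [FrozenProxy TinyProxy TinyIndex SimpleProxy object] + [TinyProxy TinyIndex SimpleProxy object] + [RemoteEvent FrozenProxy TinyProxy]
  take AbstractPool:  [AbstractPool TinyIndex object] + [FrozenProxy TinyProxy TinyIndex SimpleProxy object] + [TinyProxy TinyIndex SimpleProxy object] + [FrozenProxy TinyProxy]
  take FrozenProxy:  [TinyIndex object] + [FrozenProxy TinyProxy TinyIndex SimpleProxy object] + [TinyProxy TinyIndex SimpleProxy object] + [FrozenProxy TinyProxy]
  take TinyProxy:  [TinyIndex object] + [TinyProxy TinyIndex SimpleProxy object] + [TinyProxy TinyIndex SimpleProxy object] + [TinyProxy]
  take TinyIndex:  [TinyIndex object] + [TinyIndex SimpleProxy object] + [TinyIndex SimpleProxy object]
  take SimpleProxy:  [object] + [SimpleProxy object] + [SimpleProxy object]
  take object:  [object] + [object] + [object]
MRO: FrozenView RemoteEvent AbstractPool FrozenProxy TinyProxy TinyIndex SimpleProxy object
TinyProxy sits at index 4.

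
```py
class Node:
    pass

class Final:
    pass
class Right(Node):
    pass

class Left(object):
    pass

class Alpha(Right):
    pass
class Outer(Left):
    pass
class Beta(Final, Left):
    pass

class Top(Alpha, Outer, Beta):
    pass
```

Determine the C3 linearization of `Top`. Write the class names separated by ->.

Top -> Alpha -> Right -> Node -> Outer -> Beta -> Final -> Left -> object

L[Top] = Top + merge(L[Alpha], L[Outer], L[Beta], [Alpha Outer Beta])
  take Alpha:  [Alpha Right Node object] + [Outer Left object] + [Beta Final Left object] + [Alpha Outer Beta]
  take Right:  [Right Node object] + [Outer Left object] + [Beta Final Left object] + [Outer Beta]
  take Node:  [Node object] + [Outer Left object] + [Beta Final Left object] + [Outer Beta]
  take Outer:  [object] + [Outer Left object] + [Beta Final Left object] + [Outer Beta]
  take Beta:  [object] + [Left object] + [Beta Final Left object] + [Beta]
  take Final:  [object] + [Left object] + [Final Left object]
  take Left:  [object] + [Left object] + [Left object]
  take object:  [object] + [object] + [object]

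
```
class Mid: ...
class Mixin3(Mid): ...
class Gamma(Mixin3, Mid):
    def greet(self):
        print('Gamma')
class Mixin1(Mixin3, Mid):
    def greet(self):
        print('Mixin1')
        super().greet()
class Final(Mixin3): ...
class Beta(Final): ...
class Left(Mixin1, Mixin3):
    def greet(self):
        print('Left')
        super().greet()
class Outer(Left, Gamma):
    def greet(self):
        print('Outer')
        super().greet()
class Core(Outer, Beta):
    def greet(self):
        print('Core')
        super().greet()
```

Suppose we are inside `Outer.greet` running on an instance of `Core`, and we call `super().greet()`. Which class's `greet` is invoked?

L[Core] = Core + merge(L[Outer], L[Beta], [Outer Beta])
  take Outer:  [Outer Left Mixin1 Gamma Mixin3 Mid object] + [Beta Final Mixin3 Mid object] + [Outer Beta]
  take Left:  [Left Mixin1 Gamma Mixin3 Mid object] + [Beta Final Mixin3 Mid object] + [Beta]
  take Mixin1:  [Mixin1 Gamma Mixin3 Mid object] + [Beta Final Mixin3 Mid object] + [Beta]
  take Gamma:  [Gamma Mixin3 Mid object] + [Beta Final Mixin3 Mid object] + [Beta]
  take Beta:  [Mixin3 Mid object] + [Beta Final Mixin3 Mid object] + [Beta]
  take Final:  [Mixin3 Mid object] + [Final Mixin3 Mid object]
  take Mixin3:  [Mixin3 Mid object] + [Mixin3 Mid object]
  take Mid:  [Mid object] + [Mid object]
  take object:  [object] + [object]
MRO: Core Outer Left Mixin1 Gamma Beta Final Mixin3 Mid object
super() in Outer.greet on a Core instance goes to the class after Outer in Core's MRO: Left.

Left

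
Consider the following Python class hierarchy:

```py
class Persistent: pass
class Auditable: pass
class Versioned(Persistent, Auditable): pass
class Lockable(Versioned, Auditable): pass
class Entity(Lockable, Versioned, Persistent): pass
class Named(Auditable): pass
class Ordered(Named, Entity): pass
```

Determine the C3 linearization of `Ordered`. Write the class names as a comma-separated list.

L[Ordered] = Ordered + merge(L[Named], L[Entity], [Named Entity])
  take Named:  [Named Auditable object] + [Entity Lockable Versioned Persistent Auditable object] + [Named Entity]
  take Entity:  [Auditable object] + [Entity Lockable Versioned Persistent Auditable object] + [Entity]
  take Lockable:  [Auditable object] + [Lockable Versioned Persistent Auditable object]
  take Versioned:  [Auditable object] + [Versioned Persistent Auditable object]
  take Persistent:  [Auditable object] + [Persistent Auditable object]
  take Auditable:  [Auditable object] + [Auditable object]
  take object:  [object] + [object]

Ordered, Named, Entity, Lockable, Versioned, Persistent, Auditable, object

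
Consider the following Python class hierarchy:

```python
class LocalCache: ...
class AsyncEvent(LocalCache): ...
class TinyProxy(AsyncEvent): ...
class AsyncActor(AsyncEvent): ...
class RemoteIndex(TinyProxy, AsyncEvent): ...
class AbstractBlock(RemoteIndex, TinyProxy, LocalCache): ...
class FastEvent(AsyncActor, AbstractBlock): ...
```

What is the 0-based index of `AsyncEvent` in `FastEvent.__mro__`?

L[FastEvent] = FastEvent + merge(L[AsyncActor], L[AbstractBlock], [AsyncActor AbstractBlock])
  take AsyncActor:  [AsyncActor AsyncEvent LocalCache object] + [AbstractBlock RemoteIndex TinyProxy AsyncEvent LocalCache object] + [AsyncActor AbstractBlock]
  take AbstractBlock:  [AsyncEvent LocalCache object] + [AbstractBlock RemoteIndex TinyProxy AsyncEvent LocalCache object] + [AbstractBlock]
  take RemoteIndex:  [AsyncEvent LocalCache object] + [RemoteIndex TinyProxy AsyncEvent LocalCache object]
  take TinyProxy:  [AsyncEvent LocalCache object] + [TinyProxy AsyncEvent LocalCache object]
  take AsyncEvent:  [AsyncEvent LocalCache object] + [AsyncEvent LocalCache object]
  take LocalCache:  [LocalCache object] + [LocalCache object]
  take object:  [object] + [object]
MRO: FastEvent AsyncActor AbstractBlock RemoteIndex TinyProxy AsyncEvent LocalCache object
AsyncEvent sits at index 5.

5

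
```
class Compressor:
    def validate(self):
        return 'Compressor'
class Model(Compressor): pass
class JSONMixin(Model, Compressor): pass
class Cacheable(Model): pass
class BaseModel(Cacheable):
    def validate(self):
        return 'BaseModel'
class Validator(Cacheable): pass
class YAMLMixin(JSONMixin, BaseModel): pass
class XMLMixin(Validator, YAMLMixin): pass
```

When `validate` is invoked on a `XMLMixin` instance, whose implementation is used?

L[XMLMixin] = XMLMixin + merge(L[Validator], L[YAMLMixin], [Validator YAMLMixin])
  take Validator:  [Validator Cacheable Model Compressor object] + [YAMLMixin JSONMixin BaseModel Cacheable Model Compressor object] + [Validator YAMLMixin]
  take YAMLMixin:  [Cacheable Model Compressor object] + [YAMLMixin JSONMixin BaseModel Cacheable Model Compressor object] + [YAMLMixin]
  take JSONMixin:  [Cacheable Model Compressor object] + [JSONMixin BaseModel Cacheable Model Compressor object]
  take BaseModel:  [Cacheable Model Compressor object] + [BaseModel Cacheable Model Compressor object]
  take Cacheable:  [Cacheable Model Compressor object] + [Cacheable Model Compressor object]
  take Model:  [Model Compressor object] + [Model Compressor object]
  take Compressor:  [Compressor object] + [Compressor object]
  take object:  [object] + [object]
MRO: XMLMixin Validator YAMLMixin JSONMixin BaseModel Cacheable Model Compressor object
validate is defined in: BaseModel, Compressor. First along the MRO is BaseModel.

BaseModel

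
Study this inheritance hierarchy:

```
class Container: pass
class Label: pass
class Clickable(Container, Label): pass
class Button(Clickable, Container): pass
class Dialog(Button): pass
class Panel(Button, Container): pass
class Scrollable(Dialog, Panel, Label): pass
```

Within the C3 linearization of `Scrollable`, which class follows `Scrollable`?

Dialog

L[Scrollable] = Scrollable + merge(L[Dialog], L[Panel], L[Label], [Dialog Panel Label])
  take Dialog:  [Dialog Button Clickable Container Label object] + [Panel Button Clickable Container Label object] + [Label object] + [Dialog Panel Label]
  take Panel:  [Button Clickable Container Label object] + [Panel Button Clickable Container Label object] + [Label object] + [Panel Label]
  take Button:  [Button Clickable Container Label object] + [Button Clickable Container Label object] + [Label object] + [Label]
  take Clickable:  [Clickable Container Label object] + [Clickable Container Label object] + [Label object] + [Label]
  take Container:  [Container Label object] + [Container Label object] + [Label object] + [Label]
  take Label:  [Label object] + [Label object] + [Label object] + [Label]
  take object:  [object] + [object] + [object]
MRO: Scrollable Dialog Panel Button Clickable Container Label object
Scrollable is at position 0; next is Dialog.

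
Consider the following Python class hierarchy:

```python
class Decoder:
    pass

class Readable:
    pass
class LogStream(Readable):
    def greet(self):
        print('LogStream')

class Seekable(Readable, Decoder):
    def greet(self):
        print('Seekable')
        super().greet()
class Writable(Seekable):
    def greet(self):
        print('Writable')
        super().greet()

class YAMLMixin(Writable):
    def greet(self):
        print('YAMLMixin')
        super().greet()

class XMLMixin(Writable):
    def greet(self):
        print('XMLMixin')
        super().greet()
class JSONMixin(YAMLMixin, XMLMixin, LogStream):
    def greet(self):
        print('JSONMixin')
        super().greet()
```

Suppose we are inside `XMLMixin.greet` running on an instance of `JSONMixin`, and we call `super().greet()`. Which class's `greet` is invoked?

Writable

L[JSONMixin] = JSONMixin + merge(L[YAMLMixin], L[XMLMixin], L[LogStream], [YAMLMixin XMLMixin LogStream])
  take YAMLMixin:  [YAMLMixin Writable Seekable Readable Decoder object] + [XMLMixin Writable Seekable Readable Decoder object] + [LogStream Readable object] + [YAMLMixin XMLMixin LogStream]
  take XMLMixin:  [Writable Seekable Readable Decoder object] + [XMLMixin Writable Seekable Readable Decoder object] + [LogStream Readable object] + [XMLMixin LogStream]
  take Writable:  [Writable Seekable Readable Decoder object] + [Writable Seekable Readable Decoder object] + [LogStream Readable object] + [LogStream]
  take Seekable:  [Seekable Readable Decoder object] + [Seekable Readable Decoder object] + [LogStream Readable object] + [LogStream]
  take LogStream:  [Readable Decoder object] + [Readable Decoder object] + [LogStream Readable object] + [LogStream]
  take Readable:  [Readable Decoder object] + [Readable Decoder object] + [Readable object]
  take Decoder:  [Decoder object] + [Decoder object] + [object]
  take object:  [object] + [object] + [object]
MRO: JSONMixin YAMLMixin XMLMixin Writable Seekable LogStream Readable Decoder object
super() in XMLMixin.greet on a JSONMixin instance goes to the class after XMLMixin in JSONMixin's MRO: Writable.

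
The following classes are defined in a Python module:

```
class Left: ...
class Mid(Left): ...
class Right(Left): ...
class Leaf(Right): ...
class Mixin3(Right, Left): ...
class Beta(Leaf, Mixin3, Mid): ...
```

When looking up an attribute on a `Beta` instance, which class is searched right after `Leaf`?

L[Beta] = Beta + merge(L[Leaf], L[Mixin3], L[Mid], [Leaf Mixin3 Mid])
  take Leaf:  [Leaf Right Left object] + [Mixin3 Right Left object] + [Mid Left object] + [Leaf Mixin3 Mid]
  take Mixin3:  [Right Left object] + [Mixin3 Right Left object] + [Mid Left object] + [Mixin3 Mid]
  take Right:  [Right Left object] + [Right Left object] + [Mid Left object] + [Mid]
  take Mid:  [Left object] + [Left object] + [Mid Left object] + [Mid]
  take Left:  [Left object] + [Left object] + [Left object]
  take object:  [object] + [object] + [object]
MRO: Beta Leaf Mixin3 Right Mid Left object
Leaf is at position 1; next is Mixin3.

Mixin3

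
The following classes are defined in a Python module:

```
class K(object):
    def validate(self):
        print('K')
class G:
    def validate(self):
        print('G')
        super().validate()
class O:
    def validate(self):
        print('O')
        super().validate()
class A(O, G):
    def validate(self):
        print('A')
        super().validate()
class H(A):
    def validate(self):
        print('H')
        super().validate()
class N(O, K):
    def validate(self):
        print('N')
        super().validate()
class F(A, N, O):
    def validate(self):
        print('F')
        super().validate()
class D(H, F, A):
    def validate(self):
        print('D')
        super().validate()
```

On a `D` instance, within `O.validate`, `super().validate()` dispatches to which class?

G

L[D] = D + merge(L[H], L[F], L[A], [H F A])
  take H:  [H A O G object] + [F A N O G K object] + [A O G object] + [H F A]
  take F:  [A O G object] + [F A N O G K object] + [A O G object] + [F A]
  take A:  [A O G object] + [A N O G K object] + [A O G object] + [A]
  take N:  [O G object] + [N O G K object] + [O G object]
  take O:  [O G object] + [O G K object] + [O G object]
  take G:  [G object] + [G K object] + [G object]
  take K:  [object] + [K object] + [object]
  take object:  [object] + [object] + [object]
MRO: D H F A N O G K object
super() in O.validate on a D instance goes to the class after O in D's MRO: G.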